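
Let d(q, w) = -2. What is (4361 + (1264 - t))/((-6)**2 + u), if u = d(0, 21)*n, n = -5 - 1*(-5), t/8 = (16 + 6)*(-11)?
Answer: 7561/36 ≈ 210.03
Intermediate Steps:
t = -1936 (t = 8*((16 + 6)*(-11)) = 8*(22*(-11)) = 8*(-242) = -1936)
n = 0 (n = -5 + 5 = 0)
u = 0 (u = -2*0 = 0)
(4361 + (1264 - t))/((-6)**2 + u) = (4361 + (1264 - 1*(-1936)))/((-6)**2 + 0) = (4361 + (1264 + 1936))/(36 + 0) = (4361 + 3200)/36 = 7561*(1/36) = 7561/36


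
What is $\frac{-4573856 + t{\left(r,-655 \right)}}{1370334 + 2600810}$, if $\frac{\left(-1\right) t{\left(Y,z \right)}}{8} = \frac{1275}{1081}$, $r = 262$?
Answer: $- \frac{618043567}{536600833} \approx -1.1518$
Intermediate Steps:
$t{\left(Y,z \right)} = - \frac{10200}{1081}$ ($t{\left(Y,z \right)} = - 8 \cdot \frac{1275}{1081} = - 8 \cdot 1275 \cdot \frac{1}{1081} = \left(-8\right) \frac{1275}{1081} = - \frac{10200}{1081}$)
$\frac{-4573856 + t{\left(r,-655 \right)}}{1370334 + 2600810} = \frac{-4573856 - \frac{10200}{1081}}{1370334 + 2600810} = - \frac{4944348536}{1081 \cdot 3971144} = \left(- \frac{4944348536}{1081}\right) \frac{1}{3971144} = - \frac{618043567}{536600833}$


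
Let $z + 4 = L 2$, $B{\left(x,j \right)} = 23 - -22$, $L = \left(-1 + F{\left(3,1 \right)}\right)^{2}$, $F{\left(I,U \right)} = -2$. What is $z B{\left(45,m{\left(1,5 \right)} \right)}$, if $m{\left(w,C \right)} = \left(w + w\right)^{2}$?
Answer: $630$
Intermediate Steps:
$L = 9$ ($L = \left(-1 - 2\right)^{2} = \left(-3\right)^{2} = 9$)
$m{\left(w,C \right)} = 4 w^{2}$ ($m{\left(w,C \right)} = \left(2 w\right)^{2} = 4 w^{2}$)
$B{\left(x,j \right)} = 45$ ($B{\left(x,j \right)} = 23 + 22 = 45$)
$z = 14$ ($z = -4 + 9 \cdot 2 = -4 + 18 = 14$)
$z B{\left(45,m{\left(1,5 \right)} \right)} = 14 \cdot 45 = 630$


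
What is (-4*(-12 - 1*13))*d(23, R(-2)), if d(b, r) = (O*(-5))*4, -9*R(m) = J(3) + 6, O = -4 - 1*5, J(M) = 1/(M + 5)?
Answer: 18000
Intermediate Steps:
J(M) = 1/(5 + M)
O = -9 (O = -4 - 5 = -9)
R(m) = -49/72 (R(m) = -(1/(5 + 3) + 6)/9 = -(1/8 + 6)/9 = -(⅛ + 6)/9 = -⅑*49/8 = -49/72)
d(b, r) = 180 (d(b, r) = -9*(-5)*4 = 45*4 = 180)
(-4*(-12 - 1*13))*d(23, R(-2)) = -4*(-12 - 1*13)*180 = -4*(-12 - 13)*180 = -4*(-25)*180 = 100*180 = 18000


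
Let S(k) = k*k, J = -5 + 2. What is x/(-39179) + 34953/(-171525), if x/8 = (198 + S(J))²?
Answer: -20055607129/2240059325 ≈ -8.9532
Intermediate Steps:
J = -3
S(k) = k²
x = 342792 (x = 8*(198 + (-3)²)² = 8*(198 + 9)² = 8*207² = 8*42849 = 342792)
x/(-39179) + 34953/(-171525) = 342792/(-39179) + 34953/(-171525) = 342792*(-1/39179) + 34953*(-1/171525) = -342792/39179 - 11651/57175 = -20055607129/2240059325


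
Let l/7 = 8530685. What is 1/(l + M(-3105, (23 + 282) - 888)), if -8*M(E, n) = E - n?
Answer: 4/238860441 ≈ 1.6746e-8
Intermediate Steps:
l = 59714795 (l = 7*8530685 = 59714795)
M(E, n) = -E/8 + n/8 (M(E, n) = -(E - n)/8 = -E/8 + n/8)
1/(l + M(-3105, (23 + 282) - 888)) = 1/(59714795 + (-1/8*(-3105) + ((23 + 282) - 888)/8)) = 1/(59714795 + (3105/8 + (305 - 888)/8)) = 1/(59714795 + (3105/8 + (1/8)*(-583))) = 1/(59714795 + (3105/8 - 583/8)) = 1/(59714795 + 1261/4) = 1/(238860441/4) = 4/238860441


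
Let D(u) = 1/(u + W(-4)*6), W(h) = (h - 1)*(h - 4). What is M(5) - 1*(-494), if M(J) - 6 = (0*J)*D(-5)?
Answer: 500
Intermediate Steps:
W(h) = (-1 + h)*(-4 + h)
D(u) = 1/(240 + u) (D(u) = 1/(u + (4 + (-4)**2 - 5*(-4))*6) = 1/(u + (4 + 16 + 20)*6) = 1/(u + 40*6) = 1/(u + 240) = 1/(240 + u))
M(J) = 6 (M(J) = 6 + (0*J)/(240 - 5) = 6 + 0/235 = 6 + 0*(1/235) = 6 + 0 = 6)
M(5) - 1*(-494) = 6 - 1*(-494) = 6 + 494 = 500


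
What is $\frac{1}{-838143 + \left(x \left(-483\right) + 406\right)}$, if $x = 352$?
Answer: $- \frac{1}{1007753} \approx -9.9231 \cdot 10^{-7}$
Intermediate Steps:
$\frac{1}{-838143 + \left(x \left(-483\right) + 406\right)} = \frac{1}{-838143 + \left(352 \left(-483\right) + 406\right)} = \frac{1}{-838143 + \left(-170016 + 406\right)} = \frac{1}{-838143 - 169610} = \frac{1}{-1007753} = - \frac{1}{1007753}$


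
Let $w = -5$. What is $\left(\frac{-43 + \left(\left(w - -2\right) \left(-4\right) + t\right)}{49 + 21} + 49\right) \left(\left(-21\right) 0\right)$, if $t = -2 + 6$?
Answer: $0$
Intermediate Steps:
$t = 4$
$\left(\frac{-43 + \left(\left(w - -2\right) \left(-4\right) + t\right)}{49 + 21} + 49\right) \left(\left(-21\right) 0\right) = \left(\frac{-43 + \left(\left(-5 - -2\right) \left(-4\right) + 4\right)}{49 + 21} + 49\right) \left(\left(-21\right) 0\right) = \left(\frac{-43 + \left(\left(-5 + 2\right) \left(-4\right) + 4\right)}{70} + 49\right) 0 = \left(\left(-43 + \left(\left(-3\right) \left(-4\right) + 4\right)\right) \frac{1}{70} + 49\right) 0 = \left(\left(-43 + \left(12 + 4\right)\right) \frac{1}{70} + 49\right) 0 = \left(\left(-43 + 16\right) \frac{1}{70} + 49\right) 0 = \left(\left(-27\right) \frac{1}{70} + 49\right) 0 = \left(- \frac{27}{70} + 49\right) 0 = \frac{3403}{70} \cdot 0 = 0$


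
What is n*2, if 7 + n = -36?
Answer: -86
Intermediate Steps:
n = -43 (n = -7 - 36 = -43)
n*2 = -43*2 = -86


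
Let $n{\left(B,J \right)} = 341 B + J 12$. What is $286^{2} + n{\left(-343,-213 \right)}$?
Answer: $-37723$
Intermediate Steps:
$n{\left(B,J \right)} = 12 J + 341 B$ ($n{\left(B,J \right)} = 341 B + 12 J = 12 J + 341 B$)
$286^{2} + n{\left(-343,-213 \right)} = 286^{2} + \left(12 \left(-213\right) + 341 \left(-343\right)\right) = 81796 - 119519 = -37723$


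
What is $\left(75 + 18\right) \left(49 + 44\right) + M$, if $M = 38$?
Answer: $8687$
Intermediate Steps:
$\left(75 + 18\right) \left(49 + 44\right) + M = \left(75 + 18\right) \left(49 + 44\right) + 38 = 93 \cdot 93 + 38 = 8649 + 38 = 8687$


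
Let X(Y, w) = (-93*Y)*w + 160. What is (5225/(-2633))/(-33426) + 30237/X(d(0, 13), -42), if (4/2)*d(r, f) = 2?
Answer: 665299877699/89462833857 ≈ 7.4366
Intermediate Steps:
d(r, f) = 1 (d(r, f) = (½)*2 = 1)
X(Y, w) = 160 - 93*Y*w (X(Y, w) = -93*Y*w + 160 = 160 - 93*Y*w)
(5225/(-2633))/(-33426) + 30237/X(d(0, 13), -42) = (5225/(-2633))/(-33426) + 30237/(160 - 93*1*(-42)) = (5225*(-1/2633))*(-1/33426) + 30237/(160 + 3906) = -5225/2633*(-1/33426) + 30237/4066 = 5225/88010658 + 30237*(1/4066) = 5225/88010658 + 30237/4066 = 665299877699/89462833857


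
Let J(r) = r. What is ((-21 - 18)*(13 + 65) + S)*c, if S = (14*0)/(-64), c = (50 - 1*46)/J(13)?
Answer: -936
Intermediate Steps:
c = 4/13 (c = (50 - 1*46)/13 = (50 - 46)*(1/13) = 4*(1/13) = 4/13 ≈ 0.30769)
S = 0 (S = 0*(-1/64) = 0)
((-21 - 18)*(13 + 65) + S)*c = ((-21 - 18)*(13 + 65) + 0)*(4/13) = (-39*78 + 0)*(4/13) = (-3042 + 0)*(4/13) = -3042*4/13 = -936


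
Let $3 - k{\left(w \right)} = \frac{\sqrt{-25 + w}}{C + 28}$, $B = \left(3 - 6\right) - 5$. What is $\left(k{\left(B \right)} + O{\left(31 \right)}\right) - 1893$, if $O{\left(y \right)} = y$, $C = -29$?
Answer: $-1859 + i \sqrt{33} \approx -1859.0 + 5.7446 i$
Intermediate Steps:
$B = -8$ ($B = -3 - 5 = -8$)
$k{\left(w \right)} = 3 + \sqrt{-25 + w}$ ($k{\left(w \right)} = 3 - \frac{\sqrt{-25 + w}}{-29 + 28} = 3 - \frac{\sqrt{-25 + w}}{-1} = 3 - \sqrt{-25 + w} \left(-1\right) = 3 - - \sqrt{-25 + w} = 3 + \sqrt{-25 + w}$)
$\left(k{\left(B \right)} + O{\left(31 \right)}\right) - 1893 = \left(\left(3 + \sqrt{-25 - 8}\right) + 31\right) - 1893 = \left(\left(3 + \sqrt{-33}\right) + 31\right) - 1893 = \left(\left(3 + i \sqrt{33}\right) + 31\right) - 1893 = \left(34 + i \sqrt{33}\right) - 1893 = -1859 + i \sqrt{33}$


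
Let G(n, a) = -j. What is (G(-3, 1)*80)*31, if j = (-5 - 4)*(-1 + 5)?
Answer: 89280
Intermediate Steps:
j = -36 (j = -9*4 = -36)
G(n, a) = 36 (G(n, a) = -1*(-36) = 36)
(G(-3, 1)*80)*31 = (36*80)*31 = 2880*31 = 89280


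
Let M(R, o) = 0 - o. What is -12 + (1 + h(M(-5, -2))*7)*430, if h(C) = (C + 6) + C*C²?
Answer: 48578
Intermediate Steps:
M(R, o) = -o
h(C) = 6 + C + C³ (h(C) = (6 + C) + C³ = 6 + C + C³)
-12 + (1 + h(M(-5, -2))*7)*430 = -12 + (1 + (6 - 1*(-2) + (-1*(-2))³)*7)*430 = -12 + (1 + (6 + 2 + 2³)*7)*430 = -12 + (1 + (6 + 2 + 8)*7)*430 = -12 + (1 + 16*7)*430 = -12 + (1 + 112)*430 = -12 + 113*430 = -12 + 48590 = 48578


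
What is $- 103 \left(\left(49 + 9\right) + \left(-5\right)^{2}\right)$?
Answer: $-8549$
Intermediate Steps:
$- 103 \left(\left(49 + 9\right) + \left(-5\right)^{2}\right) = - 103 \left(58 + 25\right) = \left(-103\right) 83 = -8549$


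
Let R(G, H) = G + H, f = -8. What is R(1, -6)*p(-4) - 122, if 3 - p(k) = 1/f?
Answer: -1101/8 ≈ -137.63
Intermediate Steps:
p(k) = 25/8 (p(k) = 3 - 1/(-8) = 3 - 1*(-1/8) = 3 + 1/8 = 25/8)
R(1, -6)*p(-4) - 122 = (1 - 6)*(25/8) - 122 = -5*25/8 - 122 = -125/8 - 122 = -1101/8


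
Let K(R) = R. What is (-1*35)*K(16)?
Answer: -560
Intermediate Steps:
(-1*35)*K(16) = -1*35*16 = -35*16 = -560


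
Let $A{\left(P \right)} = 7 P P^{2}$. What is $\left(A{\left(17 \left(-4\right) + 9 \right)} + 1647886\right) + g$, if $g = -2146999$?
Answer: $-1936766$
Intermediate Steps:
$A{\left(P \right)} = 7 P^{3}$
$\left(A{\left(17 \left(-4\right) + 9 \right)} + 1647886\right) + g = \left(7 \left(17 \left(-4\right) + 9\right)^{3} + 1647886\right) - 2146999 = \left(7 \left(-68 + 9\right)^{3} + 1647886\right) - 2146999 = \left(7 \left(-59\right)^{3} + 1647886\right) - 2146999 = \left(7 \left(-205379\right) + 1647886\right) - 2146999 = \left(-1437653 + 1647886\right) - 2146999 = 210233 - 2146999 = -1936766$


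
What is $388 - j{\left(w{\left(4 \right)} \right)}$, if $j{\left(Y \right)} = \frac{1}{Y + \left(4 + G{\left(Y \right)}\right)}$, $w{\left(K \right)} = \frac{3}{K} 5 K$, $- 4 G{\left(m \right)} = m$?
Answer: $\frac{23664}{61} \approx 387.93$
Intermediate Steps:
$G{\left(m \right)} = - \frac{m}{4}$
$w{\left(K \right)} = 15$ ($w{\left(K \right)} = \frac{15}{K} K = 15$)
$j{\left(Y \right)} = \frac{1}{4 + \frac{3 Y}{4}}$ ($j{\left(Y \right)} = \frac{1}{Y - \left(-4 + \frac{Y}{4}\right)} = \frac{1}{4 + \frac{3 Y}{4}}$)
$388 - j{\left(w{\left(4 \right)} \right)} = 388 - \frac{4}{16 + 3 \cdot 15} = 388 - \frac{4}{16 + 45} = 388 - \frac{4}{61} = \frac{23664}{61}$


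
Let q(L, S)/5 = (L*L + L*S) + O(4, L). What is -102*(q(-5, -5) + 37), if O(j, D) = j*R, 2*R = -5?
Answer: -24174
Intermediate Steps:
R = -5/2 (R = (½)*(-5) = -5/2 ≈ -2.5000)
O(j, D) = -5*j/2 (O(j, D) = j*(-5/2) = -5*j/2)
q(L, S) = -50 + 5*L² + 5*L*S (q(L, S) = 5*((L*L + L*S) - 5/2*4) = 5*((L² + L*S) - 10) = 5*(-10 + L² + L*S) = -50 + 5*L² + 5*L*S)
-102*(q(-5, -5) + 37) = -102*((-50 + 5*(-5)² + 5*(-5)*(-5)) + 37) = -102*((-50 + 5*25 + 125) + 37) = -102*((-50 + 125 + 125) + 37) = -102*(200 + 37) = -102*237 = -24174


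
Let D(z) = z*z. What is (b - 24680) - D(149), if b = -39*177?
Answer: -53784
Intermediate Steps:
D(z) = z²
b = -6903
(b - 24680) - D(149) = (-6903 - 24680) - 1*149² = -31583 - 1*22201 = -31583 - 22201 = -53784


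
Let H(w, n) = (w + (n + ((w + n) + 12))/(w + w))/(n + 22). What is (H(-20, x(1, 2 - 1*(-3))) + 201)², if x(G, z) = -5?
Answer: 15976009/400 ≈ 39940.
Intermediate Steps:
H(w, n) = (w + (12 + w + 2*n)/(2*w))/(22 + n) (H(w, n) = (w + (n + ((n + w) + 12))/((2*w)))/(22 + n) = (w + (n + (12 + n + w))*(1/(2*w)))/(22 + n) = (w + (12 + w + 2*n)*(1/(2*w)))/(22 + n) = (w + (12 + w + 2*n)/(2*w))/(22 + n))
(H(-20, x(1, 2 - 1*(-3))) + 201)² = ((6 - 5 + (-20)² + (½)*(-20))/((-20)*(22 - 5)) + 201)² = (-1/20*(6 - 5 + 400 - 10)/17 + 201)² = (-1/20*1/17*391 + 201)² = (-23/20 + 201)² = (3997/20)² = 15976009/400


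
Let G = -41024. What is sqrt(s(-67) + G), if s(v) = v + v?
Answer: I*sqrt(41158) ≈ 202.87*I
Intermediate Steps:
s(v) = 2*v
sqrt(s(-67) + G) = sqrt(2*(-67) - 41024) = sqrt(-134 - 41024) = sqrt(-41158) = I*sqrt(41158)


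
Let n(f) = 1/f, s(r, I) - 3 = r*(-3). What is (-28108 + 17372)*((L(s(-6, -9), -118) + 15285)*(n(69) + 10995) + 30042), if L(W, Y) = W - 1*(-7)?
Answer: -124745580218336/69 ≈ -1.8079e+12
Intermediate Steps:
s(r, I) = 3 - 3*r (s(r, I) = 3 + r*(-3) = 3 - 3*r)
L(W, Y) = 7 + W (L(W, Y) = W + 7 = 7 + W)
n(f) = 1/f
(-28108 + 17372)*((L(s(-6, -9), -118) + 15285)*(n(69) + 10995) + 30042) = (-28108 + 17372)*(((7 + (3 - 3*(-6))) + 15285)*(1/69 + 10995) + 30042) = -10736*(((7 + (3 + 18)) + 15285)*(1/69 + 10995) + 30042) = -10736*(((7 + 21) + 15285)*(758656/69) + 30042) = -10736*((28 + 15285)*(758656/69) + 30042) = -10736*(15313*(758656/69) + 30042) = -10736*(11617299328/69 + 30042) = -10736*11619372226/69 = -124745580218336/69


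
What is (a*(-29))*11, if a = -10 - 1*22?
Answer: 10208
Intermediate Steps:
a = -32 (a = -10 - 22 = -32)
(a*(-29))*11 = -32*(-29)*11 = 928*11 = 10208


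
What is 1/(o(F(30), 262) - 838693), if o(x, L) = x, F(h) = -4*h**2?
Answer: -1/842293 ≈ -1.1872e-6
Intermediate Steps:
1/(o(F(30), 262) - 838693) = 1/(-4*30**2 - 838693) = 1/(-4*900 - 838693) = 1/(-3600 - 838693) = 1/(-842293) = -1/842293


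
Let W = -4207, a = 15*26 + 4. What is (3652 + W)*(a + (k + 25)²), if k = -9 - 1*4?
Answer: -298590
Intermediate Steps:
k = -13 (k = -9 - 4 = -13)
a = 394 (a = 390 + 4 = 394)
(3652 + W)*(a + (k + 25)²) = (3652 - 4207)*(394 + (-13 + 25)²) = -555*(394 + 12²) = -555*(394 + 144) = -555*538 = -298590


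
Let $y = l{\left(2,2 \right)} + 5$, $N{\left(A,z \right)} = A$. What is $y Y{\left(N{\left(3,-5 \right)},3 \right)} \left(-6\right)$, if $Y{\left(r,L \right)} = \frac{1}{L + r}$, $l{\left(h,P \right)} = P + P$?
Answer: $-9$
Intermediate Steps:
$l{\left(h,P \right)} = 2 P$
$y = 9$ ($y = 2 \cdot 2 + 5 = 4 + 5 = 9$)
$y Y{\left(N{\left(3,-5 \right)},3 \right)} \left(-6\right) = \frac{9}{3 + 3} \left(-6\right) = \frac{9}{6} \left(-6\right) = 9 \cdot \frac{1}{6} \left(-6\right) = \frac{3}{2} \left(-6\right) = -9$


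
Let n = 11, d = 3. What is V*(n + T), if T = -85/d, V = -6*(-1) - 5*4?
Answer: 728/3 ≈ 242.67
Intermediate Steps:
V = -14 (V = 6 - 20 = -14)
T = -85/3 ≈ -28.333
V*(n + T) = -14*(11 - 85/3) = -14*(-52/3) = 728/3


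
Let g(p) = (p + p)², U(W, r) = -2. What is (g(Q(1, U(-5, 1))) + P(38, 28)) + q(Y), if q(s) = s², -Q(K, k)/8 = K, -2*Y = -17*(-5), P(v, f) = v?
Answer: 8401/4 ≈ 2100.3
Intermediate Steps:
Y = -85/2 (Y = -(-17)*(-5)/2 = -½*85 = -85/2 ≈ -42.500)
Q(K, k) = -8*K
g(p) = 4*p² (g(p) = (2*p)² = 4*p²)
(g(Q(1, U(-5, 1))) + P(38, 28)) + q(Y) = (4*(-8*1)² + 38) + (-85/2)² = (4*(-8)² + 38) + 7225/4 = (4*64 + 38) + 7225/4 = (256 + 38) + 7225/4 = 294 + 7225/4 = 8401/4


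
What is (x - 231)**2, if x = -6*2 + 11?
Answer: 53824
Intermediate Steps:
x = -1 (x = -12 + 11 = -1)
(x - 231)**2 = (-1 - 231)**2 = (-232)**2 = 53824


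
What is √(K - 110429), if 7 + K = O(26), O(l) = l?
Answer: I*√110410 ≈ 332.28*I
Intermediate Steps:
K = 19 (K = -7 + 26 = 19)
√(K - 110429) = √(19 - 110429) = √(-110410) = I*√110410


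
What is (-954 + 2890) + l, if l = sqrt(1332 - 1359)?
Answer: 1936 + 3*I*sqrt(3) ≈ 1936.0 + 5.1962*I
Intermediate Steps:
l = 3*I*sqrt(3) (l = sqrt(-27) = 3*I*sqrt(3) ≈ 5.1962*I)
(-954 + 2890) + l = (-954 + 2890) + 3*I*sqrt(3) = 1936 + 3*I*sqrt(3)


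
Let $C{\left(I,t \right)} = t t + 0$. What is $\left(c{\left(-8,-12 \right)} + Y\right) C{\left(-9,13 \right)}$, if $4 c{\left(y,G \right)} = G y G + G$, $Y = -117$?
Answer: $-68952$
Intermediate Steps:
$C{\left(I,t \right)} = t^{2}$ ($C{\left(I,t \right)} = t^{2} + 0 = t^{2}$)
$c{\left(y,G \right)} = \frac{G}{4} + \frac{y G^{2}}{4}$ ($c{\left(y,G \right)} = \frac{G y G + G}{4} = \frac{y G^{2} + G}{4} = \frac{G + y G^{2}}{4} = \frac{G}{4} + \frac{y G^{2}}{4}$)
$\left(c{\left(-8,-12 \right)} + Y\right) C{\left(-9,13 \right)} = \left(\frac{1}{4} \left(-12\right) \left(1 - -96\right) - 117\right) 13^{2} = \left(\frac{1}{4} \left(-12\right) \left(1 + 96\right) - 117\right) 169 = \left(\frac{1}{4} \left(-12\right) 97 - 117\right) 169 = \left(-291 - 117\right) 169 = \left(-408\right) 169 = -68952$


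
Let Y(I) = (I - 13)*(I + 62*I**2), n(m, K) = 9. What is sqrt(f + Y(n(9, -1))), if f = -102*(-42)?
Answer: 12*I*sqrt(110) ≈ 125.86*I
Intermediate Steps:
f = 4284
Y(I) = (-13 + I)*(I + 62*I**2)
sqrt(f + Y(n(9, -1))) = sqrt(4284 + 9*(-13 - 805*9 + 62*9**2)) = sqrt(4284 + 9*(-13 - 7245 + 62*81)) = sqrt(4284 + 9*(-13 - 7245 + 5022)) = sqrt(4284 + 9*(-2236)) = sqrt(4284 - 20124) = sqrt(-15840) = 12*I*sqrt(110)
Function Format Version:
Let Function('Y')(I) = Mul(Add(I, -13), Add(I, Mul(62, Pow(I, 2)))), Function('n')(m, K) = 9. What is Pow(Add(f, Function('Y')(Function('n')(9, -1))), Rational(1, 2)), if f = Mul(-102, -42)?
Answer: Mul(12, I, Pow(110, Rational(1, 2))) ≈ Mul(125.86, I)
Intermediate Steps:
f = 4284
Function('Y')(I) = Mul(Add(-13, I), Add(I, Mul(62, Pow(I, 2))))
Pow(Add(f, Function('Y')(Function('n')(9, -1))), Rational(1, 2)) = Pow(Add(4284, Mul(9, Add(-13, Mul(-805, 9), Mul(62, Pow(9, 2))))), Rational(1, 2)) = Pow(Add(4284, Mul(9, Add(-13, -7245, Mul(62, 81)))), Rational(1, 2)) = Pow(Add(4284, Mul(9, Add(-13, -7245, 5022))), Rational(1, 2)) = Pow(Add(4284, Mul(9, -2236)), Rational(1, 2)) = Pow(Add(4284, -20124), Rational(1, 2)) = Pow(-15840, Rational(1, 2)) = Mul(12, I, Pow(110, Rational(1, 2)))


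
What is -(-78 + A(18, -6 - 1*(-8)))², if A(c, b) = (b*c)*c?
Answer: -324900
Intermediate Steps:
A(c, b) = b*c²
-(-78 + A(18, -6 - 1*(-8)))² = -(-78 + (-6 - 1*(-8))*18²)² = -(-78 + (-6 + 8)*324)² = -(-78 + 2*324)² = -(-78 + 648)² = -1*570² = -1*324900 = -324900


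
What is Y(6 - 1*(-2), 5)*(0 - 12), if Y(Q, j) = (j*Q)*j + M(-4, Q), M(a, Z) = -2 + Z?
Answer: -2472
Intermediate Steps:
Y(Q, j) = -2 + Q + Q*j² (Y(Q, j) = (j*Q)*j + (-2 + Q) = (Q*j)*j + (-2 + Q) = Q*j² + (-2 + Q) = -2 + Q + Q*j²)
Y(6 - 1*(-2), 5)*(0 - 12) = (-2 + (6 - 1*(-2)) + (6 - 1*(-2))*5²)*(0 - 12) = (-2 + (6 + 2) + (6 + 2)*25)*(-12) = (-2 + 8 + 8*25)*(-12) = (-2 + 8 + 200)*(-12) = 206*(-12) = -2472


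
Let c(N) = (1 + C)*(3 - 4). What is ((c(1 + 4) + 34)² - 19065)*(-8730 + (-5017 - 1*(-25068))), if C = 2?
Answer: -204955384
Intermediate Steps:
c(N) = -3 (c(N) = (1 + 2)*(3 - 4) = 3*(-1) = -3)
((c(1 + 4) + 34)² - 19065)*(-8730 + (-5017 - 1*(-25068))) = ((-3 + 34)² - 19065)*(-8730 + (-5017 - 1*(-25068))) = (31² - 19065)*(-8730 + (-5017 + 25068)) = (961 - 19065)*(-8730 + 20051) = -18104*11321 = -204955384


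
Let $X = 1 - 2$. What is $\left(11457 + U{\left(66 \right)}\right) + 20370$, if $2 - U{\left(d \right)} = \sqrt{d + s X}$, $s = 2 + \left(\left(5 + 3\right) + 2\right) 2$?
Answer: $31829 - 2 \sqrt{11} \approx 31822.0$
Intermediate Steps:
$s = 22$ ($s = 2 + \left(8 + 2\right) 2 = 2 + 10 \cdot 2 = 2 + 20 = 22$)
$X = -1$
$U{\left(d \right)} = 2 - \sqrt{-22 + d}$ ($U{\left(d \right)} = 2 - \sqrt{d + 22 \left(-1\right)} = 2 - \sqrt{d - 22} = 2 - \sqrt{-22 + d}$)
$\left(11457 + U{\left(66 \right)}\right) + 20370 = \left(11457 + \left(2 - \sqrt{-22 + 66}\right)\right) + 20370 = \left(11457 + \left(2 - \sqrt{44}\right)\right) + 20370 = \left(11457 + \left(2 - 2 \sqrt{11}\right)\right) + 20370 = \left(11459 - 2 \sqrt{11}\right) + 20370 = 31829 - 2 \sqrt{11}$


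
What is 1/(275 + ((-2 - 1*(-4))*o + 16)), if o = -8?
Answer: 1/275 ≈ 0.0036364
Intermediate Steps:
1/(275 + ((-2 - 1*(-4))*o + 16)) = 1/(275 + ((-2 - 1*(-4))*(-8) + 16)) = 1/(275 + ((-2 + 4)*(-8) + 16)) = 1/(275 + (2*(-8) + 16)) = 1/(275 + (-16 + 16)) = 1/(275 + 0) = 1/275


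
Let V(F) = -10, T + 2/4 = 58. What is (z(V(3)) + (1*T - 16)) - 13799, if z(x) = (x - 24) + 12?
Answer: -27559/2 ≈ -13780.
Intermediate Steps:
T = 115/2 (T = -½ + 58 = 115/2 ≈ 57.500)
z(x) = -12 + x (z(x) = (-24 + x) + 12 = -12 + x)
(z(V(3)) + (1*T - 16)) - 13799 = ((-12 - 10) + (1*(115/2) - 16)) - 13799 = (-22 + (115/2 - 16)) - 13799 = (-22 + 83/2) - 13799 = 39/2 - 13799 = -27559/2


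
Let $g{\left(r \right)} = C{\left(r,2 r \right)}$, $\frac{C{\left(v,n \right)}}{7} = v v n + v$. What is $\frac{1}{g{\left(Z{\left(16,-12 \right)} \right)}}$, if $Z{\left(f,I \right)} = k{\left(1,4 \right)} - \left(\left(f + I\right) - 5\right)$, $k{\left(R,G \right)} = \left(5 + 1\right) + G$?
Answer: $\frac{1}{18711} \approx 5.3444 \cdot 10^{-5}$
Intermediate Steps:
$k{\left(R,G \right)} = 6 + G$
$C{\left(v,n \right)} = 7 v + 7 n v^{2}$ ($C{\left(v,n \right)} = 7 \left(v v n + v\right) = 7 \left(v^{2} n + v\right) = 7 \left(n v^{2} + v\right) = 7 \left(v + n v^{2}\right) = 7 v + 7 n v^{2}$)
$Z{\left(f,I \right)} = 15 - I - f$ ($Z{\left(f,I \right)} = \left(6 + 4\right) - \left(\left(f + I\right) - 5\right) = 10 - \left(\left(I + f\right) - 5\right) = 10 - \left(-5 + I + f\right) = 15 - I - f$)
$g{\left(r \right)} = 7 r \left(1 + 2 r^{2}\right)$ ($g{\left(r \right)} = 7 r \left(1 + 2 r r\right) = 7 r \left(1 + 2 r^{2}\right)$)
$\frac{1}{g{\left(Z{\left(16,-12 \right)} \right)}} = \frac{1}{7 \left(15 - -12 - 16\right) + 14 \left(15 - -12 - 16\right)^{3}} = \frac{1}{7 \left(15 + 12 - 16\right) + 14 \left(15 + 12 - 16\right)^{3}} = \frac{1}{7 \cdot 11 + 14 \cdot 11^{3}} = \frac{1}{77 + 14 \cdot 1331} = \frac{1}{77 + 18634} = \frac{1}{18711}$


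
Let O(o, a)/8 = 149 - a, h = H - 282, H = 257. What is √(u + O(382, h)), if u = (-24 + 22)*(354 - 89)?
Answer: √862 ≈ 29.360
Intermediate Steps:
u = -530 (u = -2*265 = -530)
h = -25 (h = 257 - 282 = -25)
O(o, a) = 1192 - 8*a (O(o, a) = 8*(149 - a) = 1192 - 8*a)
√(u + O(382, h)) = √(-530 + (1192 - 8*(-25))) = √(-530 + (1192 + 200)) = √(-530 + 1392) = √862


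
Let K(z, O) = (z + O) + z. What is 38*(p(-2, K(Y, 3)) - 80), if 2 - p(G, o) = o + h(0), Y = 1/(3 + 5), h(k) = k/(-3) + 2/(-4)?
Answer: -6137/2 ≈ -3068.5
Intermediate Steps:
h(k) = -½ - k/3 (h(k) = k*(-⅓) + 2*(-¼) = -k/3 - ½ = -½ - k/3)
Y = ⅛ (Y = 1/8 = ⅛ ≈ 0.12500)
K(z, O) = O + 2*z (K(z, O) = (O + z) + z = O + 2*z)
p(G, o) = 5/2 - o (p(G, o) = 2 - (o + (-½ - ⅓*0)) = 2 - (o + (-½ + 0)) = 2 - (o - ½) = 2 - (-½ + o) = 2 + (½ - o) = 5/2 - o)
38*(p(-2, K(Y, 3)) - 80) = 38*((5/2 - (3 + 2*(⅛))) - 80) = 38*((5/2 - (3 + ¼)) - 80) = 38*((5/2 - 1*13/4) - 80) = 38*((5/2 - 13/4) - 80) = 38*(-¾ - 80) = 38*(-323/4) = -6137/2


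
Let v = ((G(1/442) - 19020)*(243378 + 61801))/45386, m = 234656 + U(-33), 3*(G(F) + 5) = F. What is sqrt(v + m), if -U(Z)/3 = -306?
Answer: sqrt(97471701147904384587)/30090918 ≈ 328.10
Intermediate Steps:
G(F) = -5 + F/3
U(Z) = 918 (U(Z) = -3*(-306) = 918)
m = 235574 (m = 234656 + 918 = 235574)
v = -7698796104671/60181836 (v = (((-5 + (1/3)/442) - 19020)*(243378 + 61801))/45386 = (((-5 + (1/3)*(1/442)) - 19020)*305179)*(1/45386) = (((-5 + 1/1326) - 19020)*305179)*(1/45386) = ((-6629/1326 - 19020)*305179)*(1/45386) = -25227149/1326*305179*(1/45386) = -7698796104671/1326*1/45386 = -7698796104671/60181836 ≈ -1.2793e+5)
sqrt(v + m) = sqrt(-7698796104671/60181836 + 235574) = sqrt(6478479729193/60181836) = sqrt(97471701147904384587)/30090918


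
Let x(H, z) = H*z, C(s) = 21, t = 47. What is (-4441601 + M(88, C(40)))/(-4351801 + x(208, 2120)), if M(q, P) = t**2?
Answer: 4439392/3910841 ≈ 1.1352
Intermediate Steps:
M(q, P) = 2209 (M(q, P) = 47**2 = 2209)
(-4441601 + M(88, C(40)))/(-4351801 + x(208, 2120)) = (-4441601 + 2209)/(-4351801 + 208*2120) = -4439392/(-4351801 + 440960) = -4439392/(-3910841) = -4439392*(-1/3910841) = 4439392/3910841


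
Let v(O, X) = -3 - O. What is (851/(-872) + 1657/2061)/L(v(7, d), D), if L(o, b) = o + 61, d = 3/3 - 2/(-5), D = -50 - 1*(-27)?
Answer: -309007/91656792 ≈ -0.0033714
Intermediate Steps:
D = -23 (D = -50 + 27 = -23)
d = 7/5 (d = 3*(⅓) - 2*(-⅕) = 1 + ⅖ = 7/5 ≈ 1.4000)
L(o, b) = 61 + o
(851/(-872) + 1657/2061)/L(v(7, d), D) = (851/(-872) + 1657/2061)/(61 + (-3 - 1*7)) = (851*(-1/872) + 1657*(1/2061))/(61 + (-3 - 7)) = (-851/872 + 1657/2061)/(61 - 10) = -309007/1797192/51 = -309007/1797192*1/51 = -309007/91656792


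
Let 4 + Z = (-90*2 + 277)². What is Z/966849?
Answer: 3135/322283 ≈ 0.0097275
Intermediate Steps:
Z = 9405 (Z = -4 + (-90*2 + 277)² = -4 + (-180 + 277)² = -4 + 97² = -4 + 9409 = 9405)
Z/966849 = 9405/966849 = 9405*(1/966849) = 3135/322283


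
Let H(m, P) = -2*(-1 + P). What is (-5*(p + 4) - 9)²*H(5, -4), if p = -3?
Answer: 1960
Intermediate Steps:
H(m, P) = 2 - 2*P
(-5*(p + 4) - 9)²*H(5, -4) = (-5*(-3 + 4) - 9)²*(2 - 2*(-4)) = (-5*1 - 9)²*(2 + 8) = (-5 - 9)²*10 = (-14)²*10 = 196*10 = 1960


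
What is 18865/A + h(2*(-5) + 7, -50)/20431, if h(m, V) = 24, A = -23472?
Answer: -384867487/479556432 ≈ -0.80255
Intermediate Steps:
18865/A + h(2*(-5) + 7, -50)/20431 = 18865/(-23472) + 24/20431 = 18865*(-1/23472) + 24*(1/20431) = -18865/23472 + 24/20431 = -384867487/479556432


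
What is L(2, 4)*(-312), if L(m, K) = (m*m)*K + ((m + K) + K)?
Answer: -8112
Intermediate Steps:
L(m, K) = m + 2*K + K*m² (L(m, K) = m²*K + ((K + m) + K) = K*m² + (m + 2*K) = m + 2*K + K*m²)
L(2, 4)*(-312) = (2 + 2*4 + 4*2²)*(-312) = (2 + 8 + 4*4)*(-312) = (2 + 8 + 16)*(-312) = 26*(-312) = -8112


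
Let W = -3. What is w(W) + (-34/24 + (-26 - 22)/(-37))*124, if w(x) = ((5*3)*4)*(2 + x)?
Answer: -8303/111 ≈ -74.802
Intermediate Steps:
w(x) = 120 + 60*x (w(x) = (15*4)*(2 + x) = 60*(2 + x) = 120 + 60*x)
w(W) + (-34/24 + (-26 - 22)/(-37))*124 = (120 + 60*(-3)) + (-34/24 + (-26 - 22)/(-37))*124 = (120 - 180) + (-34*1/24 - 48*(-1/37))*124 = -60 + (-17/12 + 48/37)*124 = -60 - 53/444*124 = -60 - 1643/111 = -8303/111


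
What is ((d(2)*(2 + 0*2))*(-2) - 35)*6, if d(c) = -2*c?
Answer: -114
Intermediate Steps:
((d(2)*(2 + 0*2))*(-2) - 35)*6 = (((-2*2)*(2 + 0*2))*(-2) - 35)*6 = (-4*(2 + 0)*(-2) - 35)*6 = (-4*2*(-2) - 35)*6 = (-8*(-2) - 35)*6 = (16 - 35)*6 = -19*6 = -114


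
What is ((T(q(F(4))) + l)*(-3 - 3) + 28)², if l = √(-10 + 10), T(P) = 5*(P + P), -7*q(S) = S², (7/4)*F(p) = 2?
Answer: 180741136/117649 ≈ 1536.3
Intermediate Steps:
F(p) = 8/7 (F(p) = (4/7)*2 = 8/7)
q(S) = -S²/7
T(P) = 10*P (T(P) = 5*(2*P) = 10*P)
l = 0 (l = √0 = 0)
((T(q(F(4))) + l)*(-3 - 3) + 28)² = ((10*(-(8/7)²/7) + 0)*(-3 - 3) + 28)² = ((10*(-⅐*64/49) + 0)*(-6) + 28)² = ((10*(-64/343) + 0)*(-6) + 28)² = ((-640/343 + 0)*(-6) + 28)² = (-640/343*(-6) + 28)² = (3840/343 + 28)² = (13444/343)² = 180741136/117649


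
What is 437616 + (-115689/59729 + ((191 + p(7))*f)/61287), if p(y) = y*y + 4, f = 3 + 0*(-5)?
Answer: 533978331484751/1220203741 ≈ 4.3761e+5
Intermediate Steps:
f = 3 (f = 3 + 0 = 3)
p(y) = 4 + y**2 (p(y) = y**2 + 4 = 4 + y**2)
437616 + (-115689/59729 + ((191 + p(7))*f)/61287) = 437616 + (-115689/59729 + ((191 + (4 + 7**2))*3)/61287) = 437616 + (-115689*1/59729 + ((191 + (4 + 49))*3)*(1/61287)) = 437616 + (-115689/59729 + ((191 + 53)*3)*(1/61287)) = 437616 + (-115689/59729 + (244*3)*(1/61287)) = 437616 + (-115689/59729 + 732*(1/61287)) = 437616 + (-115689/59729 + 244/20429) = 437616 - 2348836705/1220203741 = 533978331484751/1220203741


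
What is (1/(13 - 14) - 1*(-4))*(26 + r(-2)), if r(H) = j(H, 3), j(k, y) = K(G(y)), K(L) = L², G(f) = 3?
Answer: 105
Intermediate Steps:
j(k, y) = 9 (j(k, y) = 3² = 9)
r(H) = 9
(1/(13 - 14) - 1*(-4))*(26 + r(-2)) = (1/(13 - 14) - 1*(-4))*(26 + 9) = (1/(-1) + 4)*35 = (-1 + 4)*35 = 3*35 = 105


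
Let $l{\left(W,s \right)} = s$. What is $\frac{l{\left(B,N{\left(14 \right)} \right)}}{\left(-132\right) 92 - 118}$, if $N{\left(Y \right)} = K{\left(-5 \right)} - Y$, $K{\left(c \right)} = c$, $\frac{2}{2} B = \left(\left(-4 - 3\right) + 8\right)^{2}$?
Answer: $\frac{19}{12262} \approx 0.0015495$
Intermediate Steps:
$B = 1$ ($B = \left(\left(-4 - 3\right) + 8\right)^{2} = \left(-7 + 8\right)^{2} = 1^{2} = 1$)
$N{\left(Y \right)} = -5 - Y$
$\frac{l{\left(B,N{\left(14 \right)} \right)}}{\left(-132\right) 92 - 118} = \frac{-5 - 14}{\left(-132\right) 92 - 118} = \frac{-5 - 14}{-12144 - 118} = - \frac{19}{-12262} = \left(-19\right) \left(- \frac{1}{12262}\right) = \frac{19}{12262}$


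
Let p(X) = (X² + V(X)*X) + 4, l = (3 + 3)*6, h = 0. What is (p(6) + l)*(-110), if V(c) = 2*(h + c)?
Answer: -16280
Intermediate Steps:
V(c) = 2*c (V(c) = 2*(0 + c) = 2*c)
l = 36 (l = 6*6 = 36)
p(X) = 4 + 3*X² (p(X) = (X² + (2*X)*X) + 4 = (X² + 2*X²) + 4 = 3*X² + 4 = 4 + 3*X²)
(p(6) + l)*(-110) = ((4 + 3*6²) + 36)*(-110) = ((4 + 3*36) + 36)*(-110) = ((4 + 108) + 36)*(-110) = (112 + 36)*(-110) = 148*(-110) = -16280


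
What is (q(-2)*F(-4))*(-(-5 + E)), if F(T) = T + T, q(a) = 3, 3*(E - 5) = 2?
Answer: 16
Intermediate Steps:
E = 17/3 (E = 5 + (1/3)*2 = 5 + 2/3 = 17/3 ≈ 5.6667)
F(T) = 2*T
(q(-2)*F(-4))*(-(-5 + E)) = (3*(2*(-4)))*(-(-5 + 17/3)) = (3*(-8))*(-1*2/3) = -24*(-2/3) = 16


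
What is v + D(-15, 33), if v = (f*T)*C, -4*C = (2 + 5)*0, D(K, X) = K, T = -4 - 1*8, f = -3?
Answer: -15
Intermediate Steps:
T = -12 (T = -4 - 8 = -12)
C = 0 (C = -(2 + 5)*0/4 = -7*0/4 = -1/4*0 = 0)
v = 0 (v = -3*(-12)*0 = 36*0 = 0)
v + D(-15, 33) = 0 - 15 = -15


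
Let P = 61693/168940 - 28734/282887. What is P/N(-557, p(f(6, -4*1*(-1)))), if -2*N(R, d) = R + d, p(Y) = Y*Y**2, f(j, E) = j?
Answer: 12597825731/8148353527490 ≈ 0.0015461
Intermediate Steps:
P = 12597825731/47790929780 (P = 61693*(1/168940) - 28734*1/282887 = 61693/168940 - 28734/282887 = 12597825731/47790929780 ≈ 0.26360)
p(Y) = Y**3
N(R, d) = -R/2 - d/2 (N(R, d) = -(R + d)/2 = -R/2 - d/2)
P/N(-557, p(f(6, -4*1*(-1)))) = 12597825731/(47790929780*(-1/2*(-557) - 1/2*6**3)) = 12597825731/(47790929780*(557/2 - 1/2*216)) = 12597825731/(47790929780*(557/2 - 108)) = 12597825731/(47790929780*(341/2)) = (12597825731/47790929780)*(2/341) = 12597825731/8148353527490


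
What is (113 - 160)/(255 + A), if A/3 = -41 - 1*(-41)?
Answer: -47/255 ≈ -0.18431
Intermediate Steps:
A = 0 (A = 3*(-41 - 1*(-41)) = 3*(-41 + 41) = 3*0 = 0)
(113 - 160)/(255 + A) = (113 - 160)/(255 + 0) = -47/255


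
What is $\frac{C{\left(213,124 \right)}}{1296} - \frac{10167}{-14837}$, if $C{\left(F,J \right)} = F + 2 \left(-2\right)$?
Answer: $\frac{16277365}{19228752} \approx 0.84651$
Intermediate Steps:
$C{\left(F,J \right)} = -4 + F$ ($C{\left(F,J \right)} = F - 4 = -4 + F$)
$\frac{C{\left(213,124 \right)}}{1296} - \frac{10167}{-14837} = \frac{-4 + 213}{1296} - \frac{10167}{-14837} = 209 \cdot \frac{1}{1296} - - \frac{10167}{14837} = \frac{209}{1296} + \frac{10167}{14837} = \frac{16277365}{19228752}$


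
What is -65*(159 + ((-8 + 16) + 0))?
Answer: -10855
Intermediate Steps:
-65*(159 + ((-8 + 16) + 0)) = -65*(159 + (8 + 0)) = -65*(159 + 8) = -65*167 = -10855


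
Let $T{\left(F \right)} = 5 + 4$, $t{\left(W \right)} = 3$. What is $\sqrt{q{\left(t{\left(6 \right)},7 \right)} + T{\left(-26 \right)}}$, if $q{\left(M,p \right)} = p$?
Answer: $4$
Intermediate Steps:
$T{\left(F \right)} = 9$
$\sqrt{q{\left(t{\left(6 \right)},7 \right)} + T{\left(-26 \right)}} = \sqrt{7 + 9} = \sqrt{16} = 4$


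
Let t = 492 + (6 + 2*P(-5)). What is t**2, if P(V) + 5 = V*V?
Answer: 289444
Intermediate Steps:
P(V) = -5 + V**2 (P(V) = -5 + V*V = -5 + V**2)
t = 538 (t = 492 + (6 + 2*(-5 + (-5)**2)) = 492 + (6 + 2*(-5 + 25)) = 492 + (6 + 2*20) = 492 + (6 + 40) = 492 + 46 = 538)
t**2 = 538**2 = 289444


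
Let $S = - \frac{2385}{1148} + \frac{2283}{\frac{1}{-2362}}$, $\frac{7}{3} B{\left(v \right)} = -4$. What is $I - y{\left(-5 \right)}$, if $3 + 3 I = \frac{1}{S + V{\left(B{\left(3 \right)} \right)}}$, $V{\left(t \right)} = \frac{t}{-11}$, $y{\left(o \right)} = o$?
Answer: $\frac{817149975632}{204287497065} \approx 4.0$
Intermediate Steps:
$B{\left(v \right)} = - \frac{12}{7}$ ($B{\left(v \right)} = \frac{3}{7} \left(-4\right) = - \frac{12}{7}$)
$V{\left(t \right)} = - \frac{t}{11}$ ($V{\left(t \right)} = t \left(- \frac{1}{11}\right) = - \frac{t}{11}$)
$S = - \frac{6190530393}{1148}$ ($S = \left(-2385\right) \frac{1}{1148} + \frac{2283}{- \frac{1}{2362}} = - \frac{2385}{1148} + 2283 \left(-2362\right) = - \frac{2385}{1148} - 5392446 = - \frac{6190530393}{1148} \approx -5.3924 \cdot 10^{6}$)
$I = - \frac{204287509693}{204287497065}$ ($I = -1 + \frac{1}{3 \left(- \frac{6190530393}{1148} - - \frac{12}{77}\right)} = -1 + \frac{1}{3 \left(- \frac{6190530393}{1148} + \frac{12}{77}\right)} = -1 + \frac{1}{3 \left(- \frac{68095832355}{12628}\right)} = -1 + \frac{1}{3} \left(- \frac{12628}{68095832355}\right) = -1 - \frac{12628}{204287497065} = - \frac{204287509693}{204287497065} \approx -1.0$)
$I - y{\left(-5 \right)} = - \frac{204287509693}{204287497065} - -5 = - \frac{204287509693}{204287497065} + 5 = \frac{817149975632}{204287497065}$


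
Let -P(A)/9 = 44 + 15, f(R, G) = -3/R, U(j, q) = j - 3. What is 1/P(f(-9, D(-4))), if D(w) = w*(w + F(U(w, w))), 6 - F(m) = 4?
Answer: -1/531 ≈ -0.0018832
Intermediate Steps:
U(j, q) = -3 + j
F(m) = 2 (F(m) = 6 - 1*4 = 6 - 4 = 2)
D(w) = w*(2 + w) (D(w) = w*(w + 2) = w*(2 + w))
P(A) = -531 (P(A) = -9*(44 + 15) = -9*59 = -531)
1/P(f(-9, D(-4))) = 1/(-531) = -1/531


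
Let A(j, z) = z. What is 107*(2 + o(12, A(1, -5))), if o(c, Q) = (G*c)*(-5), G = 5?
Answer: -31886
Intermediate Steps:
o(c, Q) = -25*c (o(c, Q) = (5*c)*(-5) = -25*c)
107*(2 + o(12, A(1, -5))) = 107*(2 - 25*12) = 107*(2 - 300) = 107*(-298) = -31886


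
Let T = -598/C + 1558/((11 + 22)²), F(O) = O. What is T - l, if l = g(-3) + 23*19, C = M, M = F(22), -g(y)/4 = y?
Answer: -517004/1089 ≈ -474.75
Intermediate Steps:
g(y) = -4*y
M = 22
C = 22
T = -28043/1089 (T = -598/22 + 1558/((11 + 22)²) = -598*1/22 + 1558/(33²) = -299/11 + 1558/1089 = -28043/1089 ≈ -25.751)
l = 449 (l = -4*(-3) + 23*19 = 12 + 437 = 449)
T - l = -28043/1089 - 1*449 = -28043/1089 - 449 = -517004/1089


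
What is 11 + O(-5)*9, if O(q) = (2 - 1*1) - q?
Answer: 65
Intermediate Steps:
O(q) = 1 - q (O(q) = (2 - 1) - q = 1 - q)
11 + O(-5)*9 = 11 + (1 - 1*(-5))*9 = 11 + (1 + 5)*9 = 11 + 6*9 = 11 + 54 = 65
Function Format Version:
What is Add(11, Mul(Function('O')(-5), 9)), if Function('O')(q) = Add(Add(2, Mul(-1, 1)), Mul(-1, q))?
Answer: 65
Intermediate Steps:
Function('O')(q) = Add(1, Mul(-1, q)) (Function('O')(q) = Add(Add(2, -1), Mul(-1, q)) = Add(1, Mul(-1, q)))
Add(11, Mul(Function('O')(-5), 9)) = Add(11, Mul(Add(1, Mul(-1, -5)), 9)) = Add(11, Mul(Add(1, 5), 9)) = Add(11, Mul(6, 9)) = Add(11, 54) = 65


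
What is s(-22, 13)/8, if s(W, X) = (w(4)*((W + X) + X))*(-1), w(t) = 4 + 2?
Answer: -3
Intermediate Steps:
w(t) = 6
s(W, X) = -12*X - 6*W (s(W, X) = (6*((W + X) + X))*(-1) = (6*(W + 2*X))*(-1) = (6*W + 12*X)*(-1) = -12*X - 6*W)
s(-22, 13)/8 = (-12*13 - 6*(-22))/8 = (-156 + 132)*(1/8) = -24*1/8 = -3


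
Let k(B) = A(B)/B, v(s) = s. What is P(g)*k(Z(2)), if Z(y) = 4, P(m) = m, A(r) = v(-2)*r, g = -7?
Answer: 14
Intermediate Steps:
A(r) = -2*r
k(B) = -2 (k(B) = (-2*B)/B = -2)
P(g)*k(Z(2)) = -7*(-2) = 14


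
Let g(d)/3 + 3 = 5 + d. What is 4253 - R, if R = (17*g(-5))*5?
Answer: 5018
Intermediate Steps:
g(d) = 6 + 3*d (g(d) = -9 + 3*(5 + d) = -9 + (15 + 3*d) = 6 + 3*d)
R = -765 (R = (17*(6 + 3*(-5)))*5 = (17*(6 - 15))*5 = (17*(-9))*5 = -153*5 = -765)
4253 - R = 4253 - 1*(-765) = 4253 + 765 = 5018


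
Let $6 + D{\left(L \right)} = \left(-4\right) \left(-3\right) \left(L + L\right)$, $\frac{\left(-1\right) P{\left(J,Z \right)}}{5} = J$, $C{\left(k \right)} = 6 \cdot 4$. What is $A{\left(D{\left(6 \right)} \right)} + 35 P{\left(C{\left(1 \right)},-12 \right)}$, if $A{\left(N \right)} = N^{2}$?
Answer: $14844$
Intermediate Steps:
$C{\left(k \right)} = 24$
$P{\left(J,Z \right)} = - 5 J$
$D{\left(L \right)} = -6 + 24 L$ ($D{\left(L \right)} = -6 + \left(-4\right) \left(-3\right) \left(L + L\right) = -6 + 12 \cdot 2 L = -6 + 24 L$)
$A{\left(D{\left(6 \right)} \right)} + 35 P{\left(C{\left(1 \right)},-12 \right)} = \left(-6 + 24 \cdot 6\right)^{2} + 35 \left(\left(-5\right) 24\right) = \left(-6 + 144\right)^{2} + 35 \left(-120\right) = 138^{2} - 4200 = 19044 - 4200 = 14844$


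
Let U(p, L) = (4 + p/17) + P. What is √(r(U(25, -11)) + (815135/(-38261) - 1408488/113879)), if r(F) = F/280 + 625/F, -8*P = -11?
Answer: √8952199406483540082611564403145/394058332454360 ≈ 7.5928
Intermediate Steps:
P = 11/8 (P = -⅛*(-11) = 11/8 ≈ 1.3750)
U(p, L) = 43/8 + p/17 (U(p, L) = (4 + p/17) + 11/8 = 43/8 + p/17)
r(F) = 625/F + F/280 (r(F) = F*(1/280) + 625/F = F/280 + 625/F = 625/F + F/280)
√(r(U(25, -11)) + (815135/(-38261) - 1408488/113879)) = √((625/(43/8 + (1/17)*25) + (43/8 + (1/17)*25)/280) + (815135/(-38261) - 1408488/113879)) = √((625/(43/8 + 25/17) + (43/8 + 25/17)/280) + (815135*(-1/38261) - 1408488*1/113879)) = √((625/(931/136) + (1/280)*(931/136)) + (-815135/38261 - 1408488/113879)) = √((625*(136/931) + 133/5440) - 146716918033/4357124419) = √((85000/931 + 133/5440) - 146716918033/4357124419) = √(462523823/5064640 - 146716918033/4357124419) = √(1272205471815880717/22067266617444160) = √8952199406483540082611564403145/394058332454360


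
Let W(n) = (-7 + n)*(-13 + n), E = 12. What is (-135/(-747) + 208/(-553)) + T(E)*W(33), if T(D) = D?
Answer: 286400791/45899 ≈ 6239.8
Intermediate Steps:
W(n) = (-13 + n)*(-7 + n)
(-135/(-747) + 208/(-553)) + T(E)*W(33) = (-135/(-747) + 208/(-553)) + 12*(91 + 33² - 20*33) = (-135*(-1/747) + 208*(-1/553)) + 12*(91 + 1089 - 660) = (15/83 - 208/553) + 12*520 = -8969/45899 + 6240 = 286400791/45899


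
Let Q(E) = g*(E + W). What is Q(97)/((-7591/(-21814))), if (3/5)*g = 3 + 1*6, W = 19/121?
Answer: 3846680760/918511 ≈ 4188.0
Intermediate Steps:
W = 19/121 (W = 19*(1/121) = 19/121 ≈ 0.15702)
g = 15 (g = 5*(3 + 1*6)/3 = 5*(3 + 6)/3 = (5/3)*9 = 15)
Q(E) = 285/121 + 15*E (Q(E) = 15*(E + 19/121) = 15*(19/121 + E) = 285/121 + 15*E)
Q(97)/((-7591/(-21814))) = (285/121 + 15*97)/((-7591/(-21814))) = (285/121 + 1455)/((-7591*(-1/21814))) = 176340/(121*(7591/21814)) = (176340/121)*(21814/7591) = 3846680760/918511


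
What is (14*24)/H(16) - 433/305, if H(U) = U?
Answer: 5972/305 ≈ 19.580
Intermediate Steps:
(14*24)/H(16) - 433/305 = (14*24)/16 - 433/305 = 336*(1/16) - 433*1/305 = 21 - 433/305 = 5972/305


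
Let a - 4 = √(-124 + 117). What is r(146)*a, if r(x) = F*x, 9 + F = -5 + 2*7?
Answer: 0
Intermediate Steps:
F = 0 (F = -9 + (-5 + 2*7) = -9 + (-5 + 14) = -9 + 9 = 0)
r(x) = 0 (r(x) = 0*x = 0)
a = 4 + I*√7 (a = 4 + √(-124 + 117) = 4 + √(-7) = 4 + I*√7 ≈ 4.0 + 2.6458*I)
r(146)*a = 0*(4 + I*√7) = 0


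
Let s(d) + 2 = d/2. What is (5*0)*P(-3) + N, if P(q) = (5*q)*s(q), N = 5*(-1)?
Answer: -5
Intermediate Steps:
s(d) = -2 + d/2
N = -5
P(q) = 5*q*(-2 + q/2) (P(q) = (5*q)*(-2 + q/2) = 5*q*(-2 + q/2))
(5*0)*P(-3) + N = (5*0)*((5/2)*(-3)*(-4 - 3)) - 5 = 0*((5/2)*(-3)*(-7)) - 5 = 0*(105/2) - 5 = 0 - 5 = -5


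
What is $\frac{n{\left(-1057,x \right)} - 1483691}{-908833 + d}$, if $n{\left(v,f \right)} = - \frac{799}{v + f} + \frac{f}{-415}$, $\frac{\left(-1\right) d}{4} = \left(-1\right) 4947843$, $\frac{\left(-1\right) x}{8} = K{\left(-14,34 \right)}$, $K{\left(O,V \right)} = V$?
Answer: $- \frac{818306822612}{10414381147365} \approx -0.078575$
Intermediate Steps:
$x = -272$ ($x = \left(-8\right) 34 = -272$)
$d = 19791372$ ($d = - 4 \left(\left(-1\right) 4947843\right) = \left(-4\right) \left(-4947843\right) = 19791372$)
$n{\left(v,f \right)} = - \frac{799}{f + v} - \frac{f}{415}$ ($n{\left(v,f \right)} = - \frac{799}{f + v} + f \left(- \frac{1}{415}\right) = - \frac{799}{f + v} - \frac{f}{415}$)
$\frac{n{\left(-1057,x \right)} - 1483691}{-908833 + d} = \frac{\frac{-331585 - \left(-272\right)^{2} - \left(-272\right) \left(-1057\right)}{415 \left(-272 - 1057\right)} - 1483691}{-908833 + 19791372} = \frac{\frac{-331585 - 73984 - 287504}{415 \left(-1329\right)} - 1483691}{18882539} = \left(\frac{1}{415} \left(- \frac{1}{1329}\right) \left(-331585 - 73984 - 287504\right) - 1483691\right) \frac{1}{18882539} = \left(\frac{1}{415} \left(- \frac{1}{1329}\right) \left(-693073\right) - 1483691\right) \frac{1}{18882539} = \left(\frac{693073}{551535} - 1483691\right) \frac{1}{18882539} = \left(- \frac{818306822612}{551535}\right) \frac{1}{18882539} = - \frac{818306822612}{10414381147365}$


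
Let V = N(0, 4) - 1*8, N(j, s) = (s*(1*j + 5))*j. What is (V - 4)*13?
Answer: -156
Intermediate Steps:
N(j, s) = j*s*(5 + j) (N(j, s) = (s*(j + 5))*j = (s*(5 + j))*j = j*s*(5 + j))
V = -8 (V = 0*4*(5 + 0) - 1*8 = 0*4*5 - 8 = 0 - 8 = -8)
(V - 4)*13 = (-8 - 4)*13 = -12*13 = -156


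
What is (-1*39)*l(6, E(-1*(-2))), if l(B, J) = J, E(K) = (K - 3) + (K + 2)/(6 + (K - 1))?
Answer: 117/7 ≈ 16.714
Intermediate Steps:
E(K) = -3 + K + (2 + K)/(5 + K) (E(K) = (-3 + K) + (2 + K)/(6 + (-1 + K)) = (-3 + K) + (2 + K)/(5 + K) = -3 + K + (2 + K)/(5 + K))
(-1*39)*l(6, E(-1*(-2))) = (-1*39)*((-13 + (-1*(-2))**2 + 3*(-1*(-2)))/(5 - 1*(-2))) = -39*(-13 + 2**2 + 3*2)/(5 + 2) = -39*(-13 + 4 + 6)/7 = -39*(-3)/7 = -39*(-3/7) = 117/7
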